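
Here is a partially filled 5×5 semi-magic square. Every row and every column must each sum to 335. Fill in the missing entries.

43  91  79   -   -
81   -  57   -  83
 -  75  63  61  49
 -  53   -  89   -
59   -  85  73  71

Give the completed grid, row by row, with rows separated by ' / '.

43 91 79 67 55 / 81 69 57 45 83 / 87 75 63 61 49 / 65 53 51 89 77 / 59 47 85 73 71

Row 3 must total 335; the given cells sum to 248, so (3,1) = 87.
Row 5: 59 + 85 + 73 + 71 + ? = 335, so (5,2) = 47.
Column 1 needs 335; the known cells sum to 270, so (4,1) = 65.
Column 2: 91 + 75 + 53 + 47 + ? = 335, so (2,2) = 69.
From column 3, 335 − (79 + 57 + 63 + 85) gives (4,3) = 51.
Using row 2: 81 + 69 + 57 + 83 + ? → (2,4) = 335 − 290 = 45.
The remaining cell in row 4 is (4,5) = 335 − 258 = 77.
The remaining cell in column 4 is (1,4) = 335 − 268 = 67.
Column 5 must total 335; the given cells sum to 280, so (1,5) = 55.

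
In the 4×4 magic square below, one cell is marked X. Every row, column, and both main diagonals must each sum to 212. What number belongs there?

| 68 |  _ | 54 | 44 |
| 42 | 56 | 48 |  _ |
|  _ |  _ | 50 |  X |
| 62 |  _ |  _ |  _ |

Row 1: 68 + 54 + 44 + ? = 212, so (1,2) = 46.
Row 2: 42 + 56 + 48 + ? = 212, so (2,4) = 66.
Column 1 needs 212; the known cells sum to 172, so (3,1) = 40.
Using column 3: 54 + 48 + 50 + ? → (4,3) = 212 − 152 = 60.
Main diagonal must total 212; the given cells sum to 174, so (4,4) = 38.
From anti-diagonal, 212 − (44 + 48 + 62) gives (3,2) = 58.
The remaining cell in row 3 is (3,4) = 212 − 148 = 64.

64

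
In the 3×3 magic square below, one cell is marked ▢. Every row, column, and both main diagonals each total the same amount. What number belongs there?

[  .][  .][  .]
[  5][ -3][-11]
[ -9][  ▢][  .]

1

Row 2 is complete and sums to -9; that is the magic constant.
Column 1 needs -9; the known cells sum to -4, so (1,1) = -5.
The remaining cell in main diagonal is (3,3) = -9 − (-8) = -1.
Anti-diagonal must total -9; the given cells sum to -12, so (1,3) = 3.
Row 1 must total -9; the given cells sum to -2, so (1,2) = -7.
Row 3 must total -9; the given cells sum to -10, so (3,2) = 1.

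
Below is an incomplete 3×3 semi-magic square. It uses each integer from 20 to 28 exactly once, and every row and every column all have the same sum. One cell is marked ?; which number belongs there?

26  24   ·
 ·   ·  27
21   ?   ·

The entries are 20 through 28, which sum to 216, so each line sums to 216/3 = 72.
The remaining cell in row 1 is (1,3) = 72 − 50 = 22.
The remaining cell in column 1 is (2,1) = 72 − 47 = 25.
From column 3, 72 − (22 + 27) gives (3,3) = 23.
Row 2 must total 72; the given cells sum to 52, so (2,2) = 20.
Using row 3: 21 + 23 + ? → (3,2) = 72 − 44 = 28.

28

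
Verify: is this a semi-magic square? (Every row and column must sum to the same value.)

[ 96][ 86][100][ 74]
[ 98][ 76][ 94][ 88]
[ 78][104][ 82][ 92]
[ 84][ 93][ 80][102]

No — row 3 sums to 356 but row 4 sums to 359.

Row 1: 96 + 86 + 100 + 74 = 356.
Row 2: 98 + 76 + 94 + 88 = 356.
Row 3: 78 + 104 + 82 + 92 = 356.
Row 4: 84 + 93 + 80 + 102 = 359.
Column 1: 96 + 98 + 78 + 84 = 356.
Column 2: 86 + 76 + 104 + 93 = 359.
Column 3: 100 + 94 + 82 + 80 = 356.
Column 4: 74 + 88 + 92 + 102 = 356.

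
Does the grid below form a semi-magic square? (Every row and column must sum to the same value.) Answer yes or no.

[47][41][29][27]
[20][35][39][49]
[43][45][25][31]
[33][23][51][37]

No — column 3 sums to 144 but row 2 sums to 143.

Row 1: 47 + 41 + 29 + 27 = 144.
Row 2: 20 + 35 + 39 + 49 = 143.
Row 3: 43 + 45 + 25 + 31 = 144.
Row 4: 33 + 23 + 51 + 37 = 144.
Column 1: 47 + 20 + 43 + 33 = 143.
Column 2: 41 + 35 + 45 + 23 = 144.
Column 3: 29 + 39 + 25 + 51 = 144.
Column 4: 27 + 49 + 31 + 37 = 144.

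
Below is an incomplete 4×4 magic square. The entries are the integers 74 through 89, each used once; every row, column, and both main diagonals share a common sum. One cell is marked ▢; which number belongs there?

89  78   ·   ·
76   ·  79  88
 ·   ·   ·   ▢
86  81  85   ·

87

The entries are 74 through 89, which sum to 1304, so each line sums to 1304/4 = 326.
Row 2 needs 326; the known cells sum to 243, so (2,2) = 83.
From row 4, 326 − (86 + 81 + 85) gives (4,4) = 74.
The remaining cell in column 1 is (3,1) = 326 − 251 = 75.
Column 2 must total 326; the given cells sum to 242, so (3,2) = 84.
The remaining cell in main diagonal is (3,3) = 326 − 246 = 80.
Anti-diagonal: 79 + 84 + 86 + ? = 326, so (1,4) = 77.
Row 1 needs 326; the known cells sum to 244, so (1,3) = 82.
The remaining cell in row 3 is (3,4) = 326 − 239 = 87.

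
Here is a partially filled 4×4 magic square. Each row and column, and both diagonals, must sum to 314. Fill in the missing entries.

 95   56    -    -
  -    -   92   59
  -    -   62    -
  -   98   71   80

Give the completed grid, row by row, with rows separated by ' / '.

95 56 89 74 / 86 77 92 59 / 68 83 62 101 / 65 98 71 80

The remaining cell in row 4 is (4,1) = 314 − 249 = 65.
From column 3, 314 − (92 + 62 + 71) gives (1,3) = 89.
Main diagonal needs 314; the known cells sum to 237, so (2,2) = 77.
From row 1, 314 − (95 + 56 + 89) gives (1,4) = 74.
Row 2 needs 314; the known cells sum to 228, so (2,1) = 86.
Column 1: 95 + 86 + 65 + ? = 314, so (3,1) = 68.
Column 2: 56 + 77 + 98 + ? = 314, so (3,2) = 83.
The remaining cell in column 4 is (3,4) = 314 − 213 = 101.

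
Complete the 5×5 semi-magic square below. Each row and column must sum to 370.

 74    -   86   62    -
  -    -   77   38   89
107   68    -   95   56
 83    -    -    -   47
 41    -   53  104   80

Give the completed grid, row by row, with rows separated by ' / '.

74 50 86 62 98 / 65 101 77 38 89 / 107 68 44 95 56 / 83 59 110 71 47 / 41 92 53 104 80

Row 3: 107 + 68 + 95 + 56 + ? = 370, so (3,3) = 44.
Row 5: 41 + 53 + 104 + 80 + ? = 370, so (5,2) = 92.
Using column 1: 74 + 107 + 83 + 41 + ? → (2,1) = 370 − 305 = 65.
Column 3 must total 370; the given cells sum to 260, so (4,3) = 110.
Column 4 needs 370; the known cells sum to 299, so (4,4) = 71.
From column 5, 370 − (89 + 56 + 47 + 80) gives (1,5) = 98.
From row 1, 370 − (74 + 86 + 62 + 98) gives (1,2) = 50.
The remaining cell in row 2 is (2,2) = 370 − 269 = 101.
Using row 4: 83 + 110 + 71 + 47 + ? → (4,2) = 370 − 311 = 59.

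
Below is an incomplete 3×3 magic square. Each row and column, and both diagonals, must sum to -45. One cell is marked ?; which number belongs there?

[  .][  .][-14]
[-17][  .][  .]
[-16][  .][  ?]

Using column 1: -17 + (-16) + ? → (1,1) = -45 − (-33) = -12.
Anti-diagonal: -14 + (-16) + ? = -45, so (2,2) = -15.
Row 1 needs -45; the known cells sum to -26, so (1,2) = -19.
The remaining cell in row 2 is (2,3) = -45 − (-32) = -13.
Using column 2: -19 + (-15) + ? → (3,2) = -45 − (-34) = -11.
From column 3, -45 − (-14 + (-13)) gives (3,3) = -18.

-18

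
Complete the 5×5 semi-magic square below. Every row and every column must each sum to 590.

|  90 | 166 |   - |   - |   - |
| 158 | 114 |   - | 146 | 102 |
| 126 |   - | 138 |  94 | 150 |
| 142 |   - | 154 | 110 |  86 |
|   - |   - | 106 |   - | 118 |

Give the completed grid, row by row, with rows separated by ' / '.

90 166 122 78 134 / 158 114 70 146 102 / 126 82 138 94 150 / 142 98 154 110 86 / 74 130 106 162 118

Row 2 must total 590; the given cells sum to 520, so (2,3) = 70.
The remaining cell in row 3 is (3,2) = 590 − 508 = 82.
From row 4, 590 − (142 + 154 + 110 + 86) gives (4,2) = 98.
From column 1, 590 − (90 + 158 + 126 + 142) gives (5,1) = 74.
Column 2 must total 590; the given cells sum to 460, so (5,2) = 130.
Column 3: 70 + 138 + 154 + 106 + ? = 590, so (1,3) = 122.
Column 5 needs 590; the known cells sum to 456, so (1,5) = 134.
Row 1 needs 590; the known cells sum to 512, so (1,4) = 78.
Row 5 needs 590; the known cells sum to 428, so (5,4) = 162.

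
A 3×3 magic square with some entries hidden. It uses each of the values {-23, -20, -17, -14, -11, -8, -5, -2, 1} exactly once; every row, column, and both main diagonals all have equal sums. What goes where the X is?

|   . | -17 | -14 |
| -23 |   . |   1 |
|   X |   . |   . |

-8

The 9 entries sum to -99, so each line sums to -99/3 = -33.
Row 1 must total -33; the given cells sum to -31, so (1,1) = -2.
The remaining cell in row 2 is (2,2) = -33 − (-22) = -11.
Column 1: -2 + (-23) + ? = -33, so (3,1) = -8.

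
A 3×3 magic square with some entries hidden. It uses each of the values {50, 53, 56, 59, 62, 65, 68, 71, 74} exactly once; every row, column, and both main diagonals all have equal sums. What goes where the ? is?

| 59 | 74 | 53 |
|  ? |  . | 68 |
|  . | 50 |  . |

56

The 9 entries sum to 558, so each line sums to 558/3 = 186.
Column 2: 74 + 50 + ? = 186, so (2,2) = 62.
The remaining cell in column 3 is (3,3) = 186 − 121 = 65.
The remaining cell in anti-diagonal is (3,1) = 186 − 115 = 71.
Row 2 must total 186; the given cells sum to 130, so (2,1) = 56.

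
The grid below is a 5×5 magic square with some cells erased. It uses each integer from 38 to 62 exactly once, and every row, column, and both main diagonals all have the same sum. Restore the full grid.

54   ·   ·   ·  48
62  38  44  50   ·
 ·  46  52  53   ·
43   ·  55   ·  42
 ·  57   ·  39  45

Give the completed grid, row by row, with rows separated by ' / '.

54 60 41 47 48 / 62 38 44 50 56 / 40 46 52 53 59 / 43 49 55 61 42 / 51 57 58 39 45

The entries are 38 through 62, which sum to 1250, so each line sums to 1250/5 = 250.
The remaining cell in row 2 is (2,5) = 250 − 194 = 56.
Column 5 must total 250; the given cells sum to 191, so (3,5) = 59.
Main diagonal must total 250; the given cells sum to 189, so (4,4) = 61.
The remaining cell in row 3 is (3,1) = 250 − 210 = 40.
Row 4 must total 250; the given cells sum to 201, so (4,2) = 49.
Column 1: 54 + 62 + 40 + 43 + ? = 250, so (5,1) = 51.
Using column 2: 38 + 46 + 49 + 57 + ? → (1,2) = 250 − 190 = 60.
From column 4, 250 − (50 + 53 + 61 + 39) gives (1,4) = 47.
The remaining cell in row 1 is (1,3) = 250 − 209 = 41.
Using row 5: 51 + 57 + 39 + 45 + ? → (5,3) = 250 − 192 = 58.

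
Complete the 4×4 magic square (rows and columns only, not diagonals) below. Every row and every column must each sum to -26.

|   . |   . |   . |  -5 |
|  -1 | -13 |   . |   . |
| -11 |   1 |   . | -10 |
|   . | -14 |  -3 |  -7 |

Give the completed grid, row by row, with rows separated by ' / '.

-12 0 -9 -5 / -1 -13 -8 -4 / -11 1 -6 -10 / -2 -14 -3 -7

Row 3: -11 + 1 + (-10) + ? = -26, so (3,3) = -6.
From row 4, -26 − (-14 + (-3) + (-7)) gives (4,1) = -2.
Column 1 must total -26; the given cells sum to -14, so (1,1) = -12.
Column 2 must total -26; the given cells sum to -26, so (1,2) = 0.
Column 4 needs -26; the known cells sum to -22, so (2,4) = -4.
Row 1 must total -26; the given cells sum to -17, so (1,3) = -9.
From row 2, -26 − (-1 + (-13) + (-4)) gives (2,3) = -8.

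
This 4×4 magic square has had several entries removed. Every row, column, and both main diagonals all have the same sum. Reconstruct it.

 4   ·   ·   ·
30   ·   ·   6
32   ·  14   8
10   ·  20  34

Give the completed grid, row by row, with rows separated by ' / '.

Column 1 is already complete: 4 + 30 + 32 + 10 = 76, so that is the magic constant.
The remaining cell in row 3 is (3,2) = 76 − 54 = 22.
Row 4: 10 + 20 + 34 + ? = 76, so (4,2) = 12.
Column 4 must total 76; the given cells sum to 48, so (1,4) = 28.
Using main diagonal: 4 + 14 + 34 + ? → (2,2) = 76 − 52 = 24.
The remaining cell in anti-diagonal is (2,3) = 76 − 60 = 16.
Using column 2: 24 + 22 + 12 + ? → (1,2) = 76 − 58 = 18.
The remaining cell in column 3 is (1,3) = 76 − 50 = 26.

4 18 26 28 / 30 24 16 6 / 32 22 14 8 / 10 12 20 34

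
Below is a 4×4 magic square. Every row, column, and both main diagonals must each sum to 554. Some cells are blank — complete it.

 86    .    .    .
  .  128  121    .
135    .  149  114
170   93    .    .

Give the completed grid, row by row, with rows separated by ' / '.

From row 3, 554 − (135 + 149 + 114) gives (3,2) = 156.
From column 1, 554 − (86 + 135 + 170) gives (2,1) = 163.
Column 2: 128 + 156 + 93 + ? = 554, so (1,2) = 177.
Main diagonal needs 554; the known cells sum to 363, so (4,4) = 191.
Anti-diagonal must total 554; the given cells sum to 447, so (1,4) = 107.
Row 1: 86 + 177 + 107 + ? = 554, so (1,3) = 184.
Row 2 must total 554; the given cells sum to 412, so (2,4) = 142.
Row 4 needs 554; the known cells sum to 454, so (4,3) = 100.

86 177 184 107 / 163 128 121 142 / 135 156 149 114 / 170 93 100 191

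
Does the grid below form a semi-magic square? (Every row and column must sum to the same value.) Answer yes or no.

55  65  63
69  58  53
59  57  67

No — row 2 sums to 180 but row 3 sums to 183.

Row 1: 55 + 65 + 63 = 183.
Row 2: 69 + 58 + 53 = 180.
Row 3: 59 + 57 + 67 = 183.
Column 1: 55 + 69 + 59 = 183.
Column 2: 65 + 58 + 57 = 180.
Column 3: 63 + 53 + 67 = 183.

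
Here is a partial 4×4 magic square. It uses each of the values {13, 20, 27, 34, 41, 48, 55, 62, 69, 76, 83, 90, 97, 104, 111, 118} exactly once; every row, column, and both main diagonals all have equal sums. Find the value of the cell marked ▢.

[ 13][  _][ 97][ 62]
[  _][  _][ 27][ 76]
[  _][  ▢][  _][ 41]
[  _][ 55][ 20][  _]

69

The 16 entries sum to 1048, so each line sums to 1048/4 = 262.
Row 1: 13 + 97 + 62 + ? = 262, so (1,2) = 90.
Column 3: 97 + 27 + 20 + ? = 262, so (3,3) = 118.
Column 4: 62 + 76 + 41 + ? = 262, so (4,4) = 83.
Main diagonal needs 262; the known cells sum to 214, so (2,2) = 48.
Row 2 needs 262; the known cells sum to 151, so (2,1) = 111.
Row 4 must total 262; the given cells sum to 158, so (4,1) = 104.
The remaining cell in column 1 is (3,1) = 262 − 228 = 34.
Column 2 needs 262; the known cells sum to 193, so (3,2) = 69.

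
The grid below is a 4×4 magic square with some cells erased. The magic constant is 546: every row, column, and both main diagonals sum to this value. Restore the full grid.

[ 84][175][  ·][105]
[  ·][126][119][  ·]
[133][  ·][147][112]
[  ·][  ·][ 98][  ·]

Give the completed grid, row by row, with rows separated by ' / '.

84 175 182 105 / 161 126 119 140 / 133 154 147 112 / 168 91 98 189

Using row 1: 84 + 175 + 105 + ? → (1,3) = 546 − 364 = 182.
Row 3 must total 546; the given cells sum to 392, so (3,2) = 154.
The remaining cell in column 2 is (4,2) = 546 − 455 = 91.
Using main diagonal: 84 + 126 + 147 + ? → (4,4) = 546 − 357 = 189.
From anti-diagonal, 546 − (105 + 119 + 154) gives (4,1) = 168.
From column 1, 546 − (84 + 133 + 168) gives (2,1) = 161.
Column 4 needs 546; the known cells sum to 406, so (2,4) = 140.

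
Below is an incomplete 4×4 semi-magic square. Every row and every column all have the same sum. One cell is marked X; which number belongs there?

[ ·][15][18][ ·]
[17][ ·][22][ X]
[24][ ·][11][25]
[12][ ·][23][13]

16

Column 3 is complete and sums to 74; that is the magic constant.
Row 3 must total 74; the given cells sum to 60, so (3,2) = 14.
The remaining cell in row 4 is (4,2) = 74 − 48 = 26.
The remaining cell in column 1 is (1,1) = 74 − 53 = 21.
From column 2, 74 − (15 + 14 + 26) gives (2,2) = 19.
The remaining cell in row 1 is (1,4) = 74 − 54 = 20.
The remaining cell in row 2 is (2,4) = 74 − 58 = 16.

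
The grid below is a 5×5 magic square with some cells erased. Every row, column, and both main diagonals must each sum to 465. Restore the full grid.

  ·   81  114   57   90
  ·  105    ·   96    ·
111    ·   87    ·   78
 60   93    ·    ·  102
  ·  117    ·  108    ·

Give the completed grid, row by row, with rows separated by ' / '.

Using row 1: 81 + 114 + 57 + 90 + ? → (1,1) = 465 − 342 = 123.
From column 2, 465 − (81 + 105 + 93 + 117) gives (3,2) = 69.
Using anti-diagonal: 90 + 96 + 87 + 93 + ? → (5,1) = 465 − 366 = 99.
Row 3 needs 465; the known cells sum to 345, so (3,4) = 120.
Column 1: 123 + 111 + 60 + 99 + ? = 465, so (2,1) = 72.
Using column 4: 57 + 96 + 120 + 108 + ? → (4,4) = 465 − 381 = 84.
From main diagonal, 465 − (123 + 105 + 87 + 84) gives (5,5) = 66.
From row 4, 465 − (60 + 93 + 84 + 102) gives (4,3) = 126.
Row 5: 99 + 117 + 108 + 66 + ? = 465, so (5,3) = 75.
Using column 3: 114 + 87 + 126 + 75 + ? → (2,3) = 465 − 402 = 63.
Column 5 needs 465; the known cells sum to 336, so (2,5) = 129.

123 81 114 57 90 / 72 105 63 96 129 / 111 69 87 120 78 / 60 93 126 84 102 / 99 117 75 108 66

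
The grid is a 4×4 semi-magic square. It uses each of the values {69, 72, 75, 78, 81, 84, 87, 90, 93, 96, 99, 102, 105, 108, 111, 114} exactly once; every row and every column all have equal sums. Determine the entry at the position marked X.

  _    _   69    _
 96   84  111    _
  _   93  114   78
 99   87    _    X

The 16 entries sum to 1464, so each line sums to 1464/4 = 366.
The remaining cell in row 2 is (2,4) = 366 − 291 = 75.
Row 3 needs 366; the known cells sum to 285, so (3,1) = 81.
Column 1 needs 366; the known cells sum to 276, so (1,1) = 90.
Column 2 must total 366; the given cells sum to 264, so (1,2) = 102.
Column 3 needs 366; the known cells sum to 294, so (4,3) = 72.
Using row 1: 90 + 102 + 69 + ? → (1,4) = 366 − 261 = 105.
From row 4, 366 − (99 + 87 + 72) gives (4,4) = 108.

108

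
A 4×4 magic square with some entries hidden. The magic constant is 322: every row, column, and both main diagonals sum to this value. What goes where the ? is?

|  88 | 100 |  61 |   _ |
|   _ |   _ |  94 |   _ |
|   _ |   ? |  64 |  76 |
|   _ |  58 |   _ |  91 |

85

Row 1: 88 + 100 + 61 + ? = 322, so (1,4) = 73.
The remaining cell in column 3 is (4,3) = 322 − 219 = 103.
The remaining cell in column 4 is (2,4) = 322 − 240 = 82.
Using main diagonal: 88 + 64 + 91 + ? → (2,2) = 322 − 243 = 79.
Using row 2: 79 + 94 + 82 + ? → (2,1) = 322 − 255 = 67.
Using row 4: 58 + 103 + 91 + ? → (4,1) = 322 − 252 = 70.
Using column 1: 88 + 67 + 70 + ? → (3,1) = 322 − 225 = 97.
Using column 2: 100 + 79 + 58 + ? → (3,2) = 322 − 237 = 85.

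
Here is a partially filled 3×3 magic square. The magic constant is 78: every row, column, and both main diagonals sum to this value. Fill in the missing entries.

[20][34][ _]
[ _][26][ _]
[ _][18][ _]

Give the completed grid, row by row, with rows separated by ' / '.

From row 1, 78 − (20 + 34) gives (1,3) = 24.
From main diagonal, 78 − (20 + 26) gives (3,3) = 32.
From anti-diagonal, 78 − (24 + 26) gives (3,1) = 28.
Using column 1: 20 + 28 + ? → (2,1) = 78 − 48 = 30.
The remaining cell in column 3 is (2,3) = 78 − 56 = 22.

20 34 24 / 30 26 22 / 28 18 32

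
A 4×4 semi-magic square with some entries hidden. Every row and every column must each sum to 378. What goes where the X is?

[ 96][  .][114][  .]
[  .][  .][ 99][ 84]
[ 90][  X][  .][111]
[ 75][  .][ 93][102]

Using row 4: 75 + 93 + 102 + ? → (4,2) = 378 − 270 = 108.
From column 1, 378 − (96 + 90 + 75) gives (2,1) = 117.
Column 3: 114 + 99 + 93 + ? = 378, so (3,3) = 72.
Column 4: 84 + 111 + 102 + ? = 378, so (1,4) = 81.
Row 1 must total 378; the given cells sum to 291, so (1,2) = 87.
Row 2 needs 378; the known cells sum to 300, so (2,2) = 78.
From row 3, 378 − (90 + 72 + 111) gives (3,2) = 105.

105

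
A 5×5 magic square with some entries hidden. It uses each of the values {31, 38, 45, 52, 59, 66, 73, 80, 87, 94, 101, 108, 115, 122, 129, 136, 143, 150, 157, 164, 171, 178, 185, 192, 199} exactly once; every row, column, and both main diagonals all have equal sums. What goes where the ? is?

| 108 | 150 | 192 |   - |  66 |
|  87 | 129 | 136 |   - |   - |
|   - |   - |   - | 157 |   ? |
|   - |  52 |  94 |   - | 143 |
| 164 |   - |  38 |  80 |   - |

The 25 entries sum to 2875, so each line sums to 2875/5 = 575.
Using row 1: 108 + 150 + 192 + 66 + ? → (1,4) = 575 − 516 = 59.
Using column 3: 192 + 136 + 94 + 38 + ? → (3,3) = 575 − 460 = 115.
Anti-diagonal needs 575; the known cells sum to 397, so (2,4) = 178.
Row 2: 87 + 129 + 136 + 178 + ? = 575, so (2,5) = 45.
Column 4 needs 575; the known cells sum to 474, so (4,4) = 101.
The remaining cell in main diagonal is (5,5) = 575 − 453 = 122.
Row 4 needs 575; the known cells sum to 390, so (4,1) = 185.
From row 5, 575 − (164 + 38 + 80 + 122) gives (5,2) = 171.
The remaining cell in column 1 is (3,1) = 575 − 544 = 31.
Column 2: 150 + 129 + 52 + 171 + ? = 575, so (3,2) = 73.
Column 5: 66 + 45 + 143 + 122 + ? = 575, so (3,5) = 199.

199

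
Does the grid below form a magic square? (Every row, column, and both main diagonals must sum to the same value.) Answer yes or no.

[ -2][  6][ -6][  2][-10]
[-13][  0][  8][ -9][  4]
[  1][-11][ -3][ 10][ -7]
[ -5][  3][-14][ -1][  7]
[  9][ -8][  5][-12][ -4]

Yes

Row 1: -2 + 6 + (-6) + 2 + (-10) = -10.
Row 2: -13 + 0 + 8 + (-9) + 4 = -10.
Row 3: 1 + (-11) + (-3) + 10 + (-7) = -10.
Row 4: -5 + 3 + (-14) + (-1) + 7 = -10.
Row 5: 9 + (-8) + 5 + (-12) + (-4) = -10.
Column 1: -2 + (-13) + 1 + (-5) + 9 = -10.
Column 2: 6 + 0 + (-11) + 3 + (-8) = -10.
Column 3: -6 + 8 + (-3) + (-14) + 5 = -10.
Column 4: 2 + (-9) + 10 + (-1) + (-12) = -10.
Column 5: -10 + 4 + (-7) + 7 + (-4) = -10.
Main diagonal: -2 + 0 + (-3) + (-1) + (-4) = -10.
Anti-diagonal: -10 + (-9) + (-3) + 3 + 9 = -10.
All lines sum to -10.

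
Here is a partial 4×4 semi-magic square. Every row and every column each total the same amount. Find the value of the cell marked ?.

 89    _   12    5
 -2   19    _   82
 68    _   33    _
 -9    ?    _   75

Column 1 is complete and sums to 146; that is the magic constant.
Row 1: 89 + 12 + 5 + ? = 146, so (1,2) = 40.
Row 2 must total 146; the given cells sum to 99, so (2,3) = 47.
From column 3, 146 − (12 + 47 + 33) gives (4,3) = 54.
The remaining cell in column 4 is (3,4) = 146 − 162 = -16.
From row 3, 146 − (68 + 33 + (-16)) gives (3,2) = 61.
Using row 4: -9 + 54 + 75 + ? → (4,2) = 146 − 120 = 26.

26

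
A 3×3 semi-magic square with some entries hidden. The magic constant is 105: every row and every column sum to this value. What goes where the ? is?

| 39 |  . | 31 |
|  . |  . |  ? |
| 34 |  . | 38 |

The remaining cell in row 1 is (1,2) = 105 − 70 = 35.
Row 3: 34 + 38 + ? = 105, so (3,2) = 33.
From column 1, 105 − (39 + 34) gives (2,1) = 32.
Column 2 must total 105; the given cells sum to 68, so (2,2) = 37.
From column 3, 105 − (31 + 38) gives (2,3) = 36.

36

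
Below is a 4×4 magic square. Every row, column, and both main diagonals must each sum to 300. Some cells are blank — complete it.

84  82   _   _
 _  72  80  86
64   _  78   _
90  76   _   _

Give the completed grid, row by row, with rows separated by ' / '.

From row 2, 300 − (72 + 80 + 86) gives (2,1) = 62.
Column 2: 82 + 72 + 76 + ? = 300, so (3,2) = 70.
Main diagonal must total 300; the given cells sum to 234, so (4,4) = 66.
The remaining cell in anti-diagonal is (1,4) = 300 − 240 = 60.
Row 1: 84 + 82 + 60 + ? = 300, so (1,3) = 74.
Row 3 must total 300; the given cells sum to 212, so (3,4) = 88.
Row 4 must total 300; the given cells sum to 232, so (4,3) = 68.

84 82 74 60 / 62 72 80 86 / 64 70 78 88 / 90 76 68 66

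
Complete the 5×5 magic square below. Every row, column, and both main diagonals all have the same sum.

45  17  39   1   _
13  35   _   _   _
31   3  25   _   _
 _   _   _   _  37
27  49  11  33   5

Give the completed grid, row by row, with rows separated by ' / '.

45 17 39 1 23 / 13 35 7 29 41 / 31 3 25 47 19 / 9 21 43 15 37 / 27 49 11 33 5

Row 5 is already complete: 27 + 49 + 11 + 33 + 5 = 125, so that is the magic constant.
The remaining cell in row 1 is (1,5) = 125 − 102 = 23.
Using column 1: 45 + 13 + 31 + 27 + ? → (4,1) = 125 − 116 = 9.
Column 2: 17 + 35 + 3 + 49 + ? = 125, so (4,2) = 21.
Main diagonal must total 125; the given cells sum to 110, so (4,4) = 15.
Anti-diagonal: 23 + 25 + 21 + 27 + ? = 125, so (2,4) = 29.
From row 4, 125 − (9 + 21 + 15 + 37) gives (4,3) = 43.
From column 3, 125 − (39 + 25 + 43 + 11) gives (2,3) = 7.
The remaining cell in column 4 is (3,4) = 125 − 78 = 47.
The remaining cell in row 2 is (2,5) = 125 − 84 = 41.
The remaining cell in row 3 is (3,5) = 125 − 106 = 19.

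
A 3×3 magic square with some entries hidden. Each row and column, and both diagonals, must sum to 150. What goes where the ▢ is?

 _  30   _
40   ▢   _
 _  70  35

50

Row 3: 70 + 35 + ? = 150, so (3,1) = 45.
Column 1 must total 150; the given cells sum to 85, so (1,1) = 65.
Column 2 must total 150; the given cells sum to 100, so (2,2) = 50.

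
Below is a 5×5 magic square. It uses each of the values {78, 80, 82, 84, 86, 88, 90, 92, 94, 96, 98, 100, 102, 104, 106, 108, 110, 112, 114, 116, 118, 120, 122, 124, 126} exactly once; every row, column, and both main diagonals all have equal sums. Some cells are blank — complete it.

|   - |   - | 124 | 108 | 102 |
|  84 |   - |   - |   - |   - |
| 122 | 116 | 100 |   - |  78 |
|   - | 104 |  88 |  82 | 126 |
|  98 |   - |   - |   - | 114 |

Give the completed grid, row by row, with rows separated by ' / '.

96 80 124 108 102 / 84 118 112 106 90 / 122 116 100 94 78 / 110 104 88 82 126 / 98 92 86 120 114

The 25 entries sum to 2550, so each line sums to 2550/5 = 510.
Row 3 must total 510; the given cells sum to 416, so (3,4) = 94.
Row 4 must total 510; the given cells sum to 400, so (4,1) = 110.
Using column 1: 84 + 122 + 110 + 98 + ? → (1,1) = 510 − 414 = 96.
The remaining cell in column 5 is (2,5) = 510 − 420 = 90.
Using main diagonal: 96 + 100 + 82 + 114 + ? → (2,2) = 510 − 392 = 118.
Anti-diagonal: 102 + 100 + 104 + 98 + ? = 510, so (2,4) = 106.
From row 1, 510 − (96 + 124 + 108 + 102) gives (1,2) = 80.
Row 2 must total 510; the given cells sum to 398, so (2,3) = 112.
The remaining cell in column 2 is (5,2) = 510 − 418 = 92.
The remaining cell in column 3 is (5,3) = 510 − 424 = 86.
Using column 4: 108 + 106 + 94 + 82 + ? → (5,4) = 510 − 390 = 120.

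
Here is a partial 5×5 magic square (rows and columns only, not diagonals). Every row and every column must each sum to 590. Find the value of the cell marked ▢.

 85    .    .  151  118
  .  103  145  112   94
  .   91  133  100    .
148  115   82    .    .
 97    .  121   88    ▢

Row 2 must total 590; the given cells sum to 454, so (2,1) = 136.
Column 1 must total 590; the given cells sum to 466, so (3,1) = 124.
The remaining cell in column 3 is (1,3) = 590 − 481 = 109.
Column 4: 151 + 112 + 100 + 88 + ? = 590, so (4,4) = 139.
Using row 1: 85 + 109 + 151 + 118 + ? → (1,2) = 590 − 463 = 127.
Row 3 must total 590; the given cells sum to 448, so (3,5) = 142.
Row 4 must total 590; the given cells sum to 484, so (4,5) = 106.
Using column 2: 127 + 103 + 91 + 115 + ? → (5,2) = 590 − 436 = 154.
Column 5 must total 590; the given cells sum to 460, so (5,5) = 130.

130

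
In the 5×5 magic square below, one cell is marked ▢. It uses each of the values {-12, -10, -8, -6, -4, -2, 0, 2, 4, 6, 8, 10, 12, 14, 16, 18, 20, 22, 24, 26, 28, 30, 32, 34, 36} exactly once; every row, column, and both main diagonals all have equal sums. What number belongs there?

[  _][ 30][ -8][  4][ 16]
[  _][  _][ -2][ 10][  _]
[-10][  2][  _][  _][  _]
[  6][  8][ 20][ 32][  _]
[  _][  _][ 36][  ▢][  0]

-12

The 25 entries sum to 300, so each line sums to 300/5 = 60.
The remaining cell in row 1 is (1,1) = 60 − 42 = 18.
Row 4: 6 + 8 + 20 + 32 + ? = 60, so (4,5) = -6.
Using column 3: -8 + (-2) + 20 + 36 + ? → (3,3) = 60 − 46 = 14.
Main diagonal needs 60; the known cells sum to 64, so (2,2) = -4.
The remaining cell in anti-diagonal is (5,1) = 60 − 48 = 12.
Using column 1: 18 + (-10) + 6 + 12 + ? → (2,1) = 60 − 26 = 34.
The remaining cell in column 2 is (5,2) = 60 − 36 = 24.
Row 2 must total 60; the given cells sum to 38, so (2,5) = 22.
The remaining cell in row 5 is (5,4) = 60 − 72 = -12.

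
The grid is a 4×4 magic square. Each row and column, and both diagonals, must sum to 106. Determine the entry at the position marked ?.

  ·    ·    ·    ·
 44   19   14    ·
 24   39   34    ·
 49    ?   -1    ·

-6

Using row 2: 44 + 19 + 14 + ? → (2,4) = 106 − 77 = 29.
From row 3, 106 − (24 + 39 + 34) gives (3,4) = 9.
The remaining cell in column 1 is (1,1) = 106 − 117 = -11.
Column 3 must total 106; the given cells sum to 47, so (1,3) = 59.
Main diagonal needs 106; the known cells sum to 42, so (4,4) = 64.
Anti-diagonal must total 106; the given cells sum to 102, so (1,4) = 4.
Row 1: -11 + 59 + 4 + ? = 106, so (1,2) = 54.
Row 4: 49 + (-1) + 64 + ? = 106, so (4,2) = -6.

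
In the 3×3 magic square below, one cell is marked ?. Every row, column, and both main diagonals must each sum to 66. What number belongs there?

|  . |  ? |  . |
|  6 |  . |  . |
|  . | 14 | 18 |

30

The remaining cell in row 3 is (3,1) = 66 − 32 = 34.
Using column 1: 6 + 34 + ? → (1,1) = 66 − 40 = 26.
From main diagonal, 66 − (26 + 18) gives (2,2) = 22.
Using anti-diagonal: 22 + 34 + ? → (1,3) = 66 − 56 = 10.
Using row 1: 26 + 10 + ? → (1,2) = 66 − 36 = 30.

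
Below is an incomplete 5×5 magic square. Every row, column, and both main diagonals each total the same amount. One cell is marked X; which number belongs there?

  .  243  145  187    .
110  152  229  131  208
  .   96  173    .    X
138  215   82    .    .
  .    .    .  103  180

117

Row 2 is complete and sums to 830; that is the magic constant.
Column 2 needs 830; the known cells sum to 706, so (5,2) = 124.
Column 3 must total 830; the given cells sum to 629, so (5,3) = 201.
Row 5: 124 + 201 + 103 + 180 + ? = 830, so (5,1) = 222.
From anti-diagonal, 830 − (131 + 173 + 215 + 222) gives (1,5) = 89.
From row 1, 830 − (243 + 145 + 187 + 89) gives (1,1) = 166.
From column 1, 830 − (166 + 110 + 138 + 222) gives (3,1) = 194.
Main diagonal must total 830; the given cells sum to 671, so (4,4) = 159.
Using row 4: 138 + 215 + 82 + 159 + ? → (4,5) = 830 − 594 = 236.
Column 4 must total 830; the given cells sum to 580, so (3,4) = 250.
From column 5, 830 − (89 + 208 + 236 + 180) gives (3,5) = 117.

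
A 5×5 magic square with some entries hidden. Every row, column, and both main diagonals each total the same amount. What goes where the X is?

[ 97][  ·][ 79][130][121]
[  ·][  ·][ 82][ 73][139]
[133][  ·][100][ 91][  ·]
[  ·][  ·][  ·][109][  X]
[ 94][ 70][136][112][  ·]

85

Column 4 is complete and sums to 515; that is the magic constant.
Row 1: 97 + 79 + 130 + 121 + ? = 515, so (1,2) = 88.
Using row 5: 94 + 70 + 136 + 112 + ? → (5,5) = 515 − 412 = 103.
Column 3: 79 + 82 + 100 + 136 + ? = 515, so (4,3) = 118.
The remaining cell in main diagonal is (2,2) = 515 − 409 = 106.
From anti-diagonal, 515 − (121 + 73 + 100 + 94) gives (4,2) = 127.
Row 2 needs 515; the known cells sum to 400, so (2,1) = 115.
Column 1 must total 515; the given cells sum to 439, so (4,1) = 76.
Column 2 must total 515; the given cells sum to 391, so (3,2) = 124.
Row 3: 133 + 124 + 100 + 91 + ? = 515, so (3,5) = 67.
Row 4 must total 515; the given cells sum to 430, so (4,5) = 85.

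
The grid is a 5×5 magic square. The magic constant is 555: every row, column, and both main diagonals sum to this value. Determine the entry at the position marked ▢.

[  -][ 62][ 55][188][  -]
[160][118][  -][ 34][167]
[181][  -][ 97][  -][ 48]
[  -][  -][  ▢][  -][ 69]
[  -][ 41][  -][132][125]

153

Using row 2: 160 + 118 + 34 + 167 + ? → (2,3) = 555 − 479 = 76.
Column 5 must total 555; the given cells sum to 409, so (1,5) = 146.
Row 1 needs 555; the known cells sum to 451, so (1,1) = 104.
Main diagonal needs 555; the known cells sum to 444, so (4,4) = 111.
From column 4, 555 − (188 + 34 + 111 + 132) gives (3,4) = 90.
From row 3, 555 − (181 + 97 + 90 + 48) gives (3,2) = 139.
From column 2, 555 − (62 + 118 + 139 + 41) gives (4,2) = 195.
Anti-diagonal: 146 + 34 + 97 + 195 + ? = 555, so (5,1) = 83.
Row 5 needs 555; the known cells sum to 381, so (5,3) = 174.
The remaining cell in column 1 is (4,1) = 555 − 528 = 27.
Column 3 needs 555; the known cells sum to 402, so (4,3) = 153.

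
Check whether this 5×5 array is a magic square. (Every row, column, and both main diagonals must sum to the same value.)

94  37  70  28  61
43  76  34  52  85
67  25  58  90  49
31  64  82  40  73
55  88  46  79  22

No — column 4 sums to 289 but row 2 sums to 290.

Row 1: 94 + 37 + 70 + 28 + 61 = 290.
Row 2: 43 + 76 + 34 + 52 + 85 = 290.
Row 3: 67 + 25 + 58 + 90 + 49 = 289.
Row 4: 31 + 64 + 82 + 40 + 73 = 290.
Row 5: 55 + 88 + 46 + 79 + 22 = 290.
Column 1: 94 + 43 + 67 + 31 + 55 = 290.
Column 2: 37 + 76 + 25 + 64 + 88 = 290.
Column 3: 70 + 34 + 58 + 82 + 46 = 290.
Column 4: 28 + 52 + 90 + 40 + 79 = 289.
Column 5: 61 + 85 + 49 + 73 + 22 = 290.
Main diagonal: 94 + 76 + 58 + 40 + 22 = 290.
Anti-diagonal: 61 + 52 + 58 + 64 + 55 = 290.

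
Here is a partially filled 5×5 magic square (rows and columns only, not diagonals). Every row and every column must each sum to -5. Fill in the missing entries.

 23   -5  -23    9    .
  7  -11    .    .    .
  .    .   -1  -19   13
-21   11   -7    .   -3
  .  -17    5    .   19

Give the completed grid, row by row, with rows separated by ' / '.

23 -5 -23 9 -9 / 7 -11 21 3 -25 / -15 17 -1 -19 13 / -21 11 -7 15 -3 / 1 -17 5 -13 19

From row 1, -5 − (23 + (-5) + (-23) + 9) gives (1,5) = -9.
The remaining cell in row 4 is (4,4) = -5 − (-20) = 15.
Using column 2: -5 + (-11) + 11 + (-17) + ? → (3,2) = -5 − (-22) = 17.
Using column 3: -23 + (-1) + (-7) + 5 + ? → (2,3) = -5 − (-26) = 21.
Column 5 must total -5; the given cells sum to 20, so (2,5) = -25.
The remaining cell in row 2 is (2,4) = -5 − (-8) = 3.
Row 3: 17 + (-1) + (-19) + 13 + ? = -5, so (3,1) = -15.
Column 1 must total -5; the given cells sum to -6, so (5,1) = 1.
Column 4 must total -5; the given cells sum to 8, so (5,4) = -13.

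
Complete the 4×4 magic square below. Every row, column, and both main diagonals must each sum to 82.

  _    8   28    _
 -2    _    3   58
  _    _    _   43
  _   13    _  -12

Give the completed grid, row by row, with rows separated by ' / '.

53 8 28 -7 / -2 23 3 58 / -17 38 18 43 / 48 13 33 -12

Using row 2: -2 + 3 + 58 + ? → (2,2) = 82 − 59 = 23.
Column 2 needs 82; the known cells sum to 44, so (3,2) = 38.
The remaining cell in column 4 is (1,4) = 82 − 89 = -7.
The remaining cell in anti-diagonal is (4,1) = 82 − 34 = 48.
Row 1 must total 82; the given cells sum to 29, so (1,1) = 53.
From row 4, 82 − (48 + 13 + (-12)) gives (4,3) = 33.
From column 1, 82 − (53 + (-2) + 48) gives (3,1) = -17.
The remaining cell in column 3 is (3,3) = 82 − 64 = 18.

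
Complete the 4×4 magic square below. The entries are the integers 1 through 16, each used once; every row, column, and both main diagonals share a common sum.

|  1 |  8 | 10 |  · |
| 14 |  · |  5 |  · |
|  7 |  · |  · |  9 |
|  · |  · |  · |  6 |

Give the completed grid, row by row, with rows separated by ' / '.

The entries are 1 through 16, which sum to 136, so each line sums to 136/4 = 34.
Row 1 must total 34; the given cells sum to 19, so (1,4) = 15.
Using column 1: 1 + 14 + 7 + ? → (4,1) = 34 − 22 = 12.
Column 4 needs 34; the known cells sum to 30, so (2,4) = 4.
The remaining cell in anti-diagonal is (3,2) = 34 − 32 = 2.
From row 2, 34 − (14 + 5 + 4) gives (2,2) = 11.
Row 3: 7 + 2 + 9 + ? = 34, so (3,3) = 16.
Using column 2: 8 + 11 + 2 + ? → (4,2) = 34 − 21 = 13.
The remaining cell in column 3 is (4,3) = 34 − 31 = 3.

1 8 10 15 / 14 11 5 4 / 7 2 16 9 / 12 13 3 6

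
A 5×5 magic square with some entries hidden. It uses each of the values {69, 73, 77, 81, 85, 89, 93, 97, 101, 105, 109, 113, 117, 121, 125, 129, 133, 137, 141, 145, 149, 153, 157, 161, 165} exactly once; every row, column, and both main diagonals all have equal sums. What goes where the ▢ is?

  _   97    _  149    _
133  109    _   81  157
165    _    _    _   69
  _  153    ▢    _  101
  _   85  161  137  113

The 25 entries sum to 2925, so each line sums to 2925/5 = 585.
Row 2 needs 585; the known cells sum to 480, so (2,3) = 105.
Row 5 must total 585; the given cells sum to 496, so (5,1) = 89.
From column 2, 585 − (97 + 109 + 153 + 85) gives (3,2) = 141.
Column 5 must total 585; the given cells sum to 440, so (1,5) = 145.
The remaining cell in anti-diagonal is (3,3) = 585 − 468 = 117.
From row 3, 585 − (165 + 141 + 117 + 69) gives (3,4) = 93.
The remaining cell in column 4 is (4,4) = 585 − 460 = 125.
Main diagonal needs 585; the known cells sum to 464, so (1,1) = 121.
Row 1 needs 585; the known cells sum to 512, so (1,3) = 73.
The remaining cell in column 1 is (4,1) = 585 − 508 = 77.
Column 3: 73 + 105 + 117 + 161 + ? = 585, so (4,3) = 129.

129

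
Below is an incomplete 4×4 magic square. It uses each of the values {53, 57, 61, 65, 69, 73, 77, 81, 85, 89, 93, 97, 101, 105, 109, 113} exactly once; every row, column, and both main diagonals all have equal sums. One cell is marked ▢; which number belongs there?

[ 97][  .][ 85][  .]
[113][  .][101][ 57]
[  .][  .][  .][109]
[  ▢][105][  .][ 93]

69

The 16 entries sum to 1328, so each line sums to 1328/4 = 332.
Row 2 must total 332; the given cells sum to 271, so (2,2) = 61.
The remaining cell in column 4 is (1,4) = 332 − 259 = 73.
Main diagonal must total 332; the given cells sum to 251, so (3,3) = 81.
The remaining cell in row 1 is (1,2) = 332 − 255 = 77.
Column 2 needs 332; the known cells sum to 243, so (3,2) = 89.
Column 3 must total 332; the given cells sum to 267, so (4,3) = 65.
Using anti-diagonal: 73 + 101 + 89 + ? → (4,1) = 332 − 263 = 69.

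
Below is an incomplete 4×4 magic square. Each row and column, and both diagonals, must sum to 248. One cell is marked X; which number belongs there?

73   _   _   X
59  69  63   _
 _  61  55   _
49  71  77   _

75

From row 2, 248 − (59 + 69 + 63) gives (2,4) = 57.
Row 4 needs 248; the known cells sum to 197, so (4,4) = 51.
The remaining cell in column 1 is (3,1) = 248 − 181 = 67.
Column 2: 69 + 61 + 71 + ? = 248, so (1,2) = 47.
The remaining cell in column 3 is (1,3) = 248 − 195 = 53.
The remaining cell in anti-diagonal is (1,4) = 248 − 173 = 75.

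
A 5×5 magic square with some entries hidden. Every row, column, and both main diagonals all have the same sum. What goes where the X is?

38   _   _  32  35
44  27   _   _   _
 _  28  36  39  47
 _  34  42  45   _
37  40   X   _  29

Main diagonal is complete and sums to 175; that is the magic constant.
Using row 3: 28 + 36 + 39 + 47 + ? → (3,1) = 175 − 150 = 25.
Using column 1: 38 + 44 + 25 + 37 + ? → (4,1) = 175 − 144 = 31.
Column 2 needs 175; the known cells sum to 129, so (1,2) = 46.
From anti-diagonal, 175 − (35 + 36 + 34 + 37) gives (2,4) = 33.
Row 1 needs 175; the known cells sum to 151, so (1,3) = 24.
Row 4: 31 + 34 + 42 + 45 + ? = 175, so (4,5) = 23.
The remaining cell in column 4 is (5,4) = 175 − 149 = 26.
From column 5, 175 − (35 + 47 + 23 + 29) gives (2,5) = 41.
Row 2: 44 + 27 + 33 + 41 + ? = 175, so (2,3) = 30.
Row 5 must total 175; the given cells sum to 132, so (5,3) = 43.

43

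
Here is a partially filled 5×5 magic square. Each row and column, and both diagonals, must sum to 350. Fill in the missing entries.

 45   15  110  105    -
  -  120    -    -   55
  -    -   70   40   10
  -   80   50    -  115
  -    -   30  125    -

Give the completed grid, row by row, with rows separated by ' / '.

Row 1 needs 350; the known cells sum to 275, so (1,5) = 75.
Using column 3: 110 + 70 + 50 + 30 + ? → (2,3) = 350 − 260 = 90.
From column 5, 350 − (75 + 55 + 10 + 115) gives (5,5) = 95.
From main diagonal, 350 − (45 + 120 + 70 + 95) gives (4,4) = 20.
Using row 4: 80 + 50 + 20 + 115 + ? → (4,1) = 350 − 265 = 85.
Column 4 needs 350; the known cells sum to 290, so (2,4) = 60.
Anti-diagonal needs 350; the known cells sum to 285, so (5,1) = 65.
From row 2, 350 − (120 + 90 + 60 + 55) gives (2,1) = 25.
Row 5 must total 350; the given cells sum to 315, so (5,2) = 35.
The remaining cell in column 1 is (3,1) = 350 − 220 = 130.
Using column 2: 15 + 120 + 80 + 35 + ? → (3,2) = 350 − 250 = 100.

45 15 110 105 75 / 25 120 90 60 55 / 130 100 70 40 10 / 85 80 50 20 115 / 65 35 30 125 95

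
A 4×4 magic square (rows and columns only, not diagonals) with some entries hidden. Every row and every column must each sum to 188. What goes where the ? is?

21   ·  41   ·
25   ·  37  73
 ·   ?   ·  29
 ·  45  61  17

33

Row 2: 25 + 37 + 73 + ? = 188, so (2,2) = 53.
The remaining cell in row 4 is (4,1) = 188 − 123 = 65.
Column 1: 21 + 25 + 65 + ? = 188, so (3,1) = 77.
Column 3 needs 188; the known cells sum to 139, so (3,3) = 49.
From column 4, 188 − (73 + 29 + 17) gives (1,4) = 69.
From row 1, 188 − (21 + 41 + 69) gives (1,2) = 57.
Row 3: 77 + 49 + 29 + ? = 188, so (3,2) = 33.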